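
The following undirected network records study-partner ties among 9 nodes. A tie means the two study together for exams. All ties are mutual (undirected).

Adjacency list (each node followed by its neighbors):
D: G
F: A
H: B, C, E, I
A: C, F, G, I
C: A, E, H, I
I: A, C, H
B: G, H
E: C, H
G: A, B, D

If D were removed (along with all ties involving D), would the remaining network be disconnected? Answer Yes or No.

Even without D, every remaining node can still reach every other (the residual graph is connected), so D is not a cut vertex.

No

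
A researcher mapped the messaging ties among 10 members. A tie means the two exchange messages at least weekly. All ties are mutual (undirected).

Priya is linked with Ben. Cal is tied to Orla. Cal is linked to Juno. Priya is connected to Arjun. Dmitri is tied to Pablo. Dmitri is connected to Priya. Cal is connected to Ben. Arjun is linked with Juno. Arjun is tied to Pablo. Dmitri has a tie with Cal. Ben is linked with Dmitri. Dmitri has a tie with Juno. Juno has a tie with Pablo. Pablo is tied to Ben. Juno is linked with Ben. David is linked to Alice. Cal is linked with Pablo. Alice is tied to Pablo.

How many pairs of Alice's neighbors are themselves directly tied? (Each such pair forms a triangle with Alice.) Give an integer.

Alice's neighbors are David and Pablo, but none of them are tied to each other, so no triangle contains Alice.

0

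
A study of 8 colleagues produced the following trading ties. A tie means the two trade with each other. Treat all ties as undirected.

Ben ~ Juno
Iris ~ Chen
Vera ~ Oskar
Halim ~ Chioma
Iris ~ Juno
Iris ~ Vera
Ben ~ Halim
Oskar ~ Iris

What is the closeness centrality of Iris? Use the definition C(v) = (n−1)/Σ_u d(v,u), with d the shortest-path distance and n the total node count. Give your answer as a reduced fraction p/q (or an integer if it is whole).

Distances from Iris: Ben:2, Chen:1, Chioma:4, Halim:3, Juno:1, Oskar:1, Vera:1. Sum = 13.
n = 8, so closeness = 7/13.

7/13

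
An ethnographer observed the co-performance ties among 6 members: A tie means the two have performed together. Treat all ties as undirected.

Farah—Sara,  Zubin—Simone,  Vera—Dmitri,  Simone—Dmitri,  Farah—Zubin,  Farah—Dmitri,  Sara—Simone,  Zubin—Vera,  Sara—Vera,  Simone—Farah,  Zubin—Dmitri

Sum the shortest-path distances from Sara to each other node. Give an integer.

7

Distances from Sara: Dmitri:2, Farah:1, Simone:1, Vera:1, Zubin:2.
Sum = 2 + 1 + 1 + 1 + 2 = 7.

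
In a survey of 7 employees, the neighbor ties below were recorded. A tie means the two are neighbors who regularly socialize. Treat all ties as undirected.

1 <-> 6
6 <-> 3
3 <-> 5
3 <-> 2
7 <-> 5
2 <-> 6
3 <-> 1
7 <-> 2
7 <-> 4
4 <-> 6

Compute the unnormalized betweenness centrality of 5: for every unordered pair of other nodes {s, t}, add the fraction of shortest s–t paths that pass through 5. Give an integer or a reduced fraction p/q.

3/4

Pairs whose geodesics pass through 5 — 7–1: 1/4; 7–3: 1/2.
All other pairs contribute 0.
Summing the contributions gives betweenness(5) = 3/4.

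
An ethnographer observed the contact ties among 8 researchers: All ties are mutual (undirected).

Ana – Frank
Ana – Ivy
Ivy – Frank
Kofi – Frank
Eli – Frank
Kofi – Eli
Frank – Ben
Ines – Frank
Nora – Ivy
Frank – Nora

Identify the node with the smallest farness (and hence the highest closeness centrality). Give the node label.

Frank

Farness (sum of distances to all others) for each node — Ana:12, Ben:13, Eli:12, Frank:7, Ines:13, Ivy:11, Kofi:12, Nora:12.
The smallest farness is 7, for Frank, so Frank has the highest closeness.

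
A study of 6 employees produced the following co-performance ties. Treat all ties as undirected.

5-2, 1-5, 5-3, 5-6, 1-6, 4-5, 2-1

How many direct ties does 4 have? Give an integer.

4 is directly tied to 5. That is 1 neighbor, so the degree of 4 is 1.

1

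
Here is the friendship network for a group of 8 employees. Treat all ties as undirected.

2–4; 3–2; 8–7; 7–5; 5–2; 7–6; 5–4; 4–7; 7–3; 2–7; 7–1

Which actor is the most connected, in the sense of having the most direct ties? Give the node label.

7

Degrees — 1:1, 2:4, 3:2, 4:3, 5:3, 6:1, 7:7, 8:1.
The maximum is 7, attained only by 7.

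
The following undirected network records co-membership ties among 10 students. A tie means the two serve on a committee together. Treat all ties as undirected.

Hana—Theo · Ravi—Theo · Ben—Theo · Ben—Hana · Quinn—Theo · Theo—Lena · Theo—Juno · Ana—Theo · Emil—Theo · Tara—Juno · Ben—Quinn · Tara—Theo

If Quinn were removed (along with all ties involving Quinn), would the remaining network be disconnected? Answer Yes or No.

No

Even without Quinn, every remaining node can still reach every other (the residual graph is connected), so Quinn is not a cut vertex.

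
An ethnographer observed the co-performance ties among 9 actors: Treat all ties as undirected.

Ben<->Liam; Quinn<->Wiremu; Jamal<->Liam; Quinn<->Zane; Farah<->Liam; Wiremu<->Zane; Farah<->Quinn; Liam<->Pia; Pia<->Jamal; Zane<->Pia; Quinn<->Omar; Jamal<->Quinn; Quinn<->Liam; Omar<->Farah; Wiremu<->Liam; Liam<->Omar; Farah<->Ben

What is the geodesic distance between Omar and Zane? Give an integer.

One shortest route is Omar – Quinn – Zane, which uses 2 edges, and Omar and Zane are not directly tied, so nothing shorter exists. So d(Omar,Zane) = 2.

2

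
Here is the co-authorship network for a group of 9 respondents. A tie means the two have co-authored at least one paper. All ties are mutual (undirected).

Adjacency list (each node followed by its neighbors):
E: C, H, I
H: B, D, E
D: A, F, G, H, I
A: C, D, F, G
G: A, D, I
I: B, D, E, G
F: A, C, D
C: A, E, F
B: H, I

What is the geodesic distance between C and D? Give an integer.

One shortest route is C – F – D, which uses 2 edges, and C and D are not directly tied, so nothing shorter exists. So d(C,D) = 2.

2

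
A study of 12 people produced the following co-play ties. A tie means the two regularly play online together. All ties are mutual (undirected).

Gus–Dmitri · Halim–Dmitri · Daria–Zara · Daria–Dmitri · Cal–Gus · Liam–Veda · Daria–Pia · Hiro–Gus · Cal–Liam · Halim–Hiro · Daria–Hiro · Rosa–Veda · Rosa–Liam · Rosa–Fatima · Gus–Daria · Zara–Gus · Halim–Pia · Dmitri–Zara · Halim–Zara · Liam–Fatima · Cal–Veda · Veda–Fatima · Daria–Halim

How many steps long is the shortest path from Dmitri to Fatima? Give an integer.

4

One shortest route is Dmitri – Gus – Cal – Liam – Fatima, which uses 4 edges, and at distance 3 from Dmitri we only reach {Liam, Veda}, which does not include Fatima. So d(Dmitri,Fatima) = 4.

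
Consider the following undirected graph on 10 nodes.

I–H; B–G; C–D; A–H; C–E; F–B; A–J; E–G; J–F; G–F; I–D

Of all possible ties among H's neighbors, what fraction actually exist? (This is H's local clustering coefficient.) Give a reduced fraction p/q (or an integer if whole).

0

H's neighbors: A and I (k = 2).
Possible neighbor pairs: C(2,2) = 1. Edges among them: none → e = 0.
Clustering(H) = 0/1.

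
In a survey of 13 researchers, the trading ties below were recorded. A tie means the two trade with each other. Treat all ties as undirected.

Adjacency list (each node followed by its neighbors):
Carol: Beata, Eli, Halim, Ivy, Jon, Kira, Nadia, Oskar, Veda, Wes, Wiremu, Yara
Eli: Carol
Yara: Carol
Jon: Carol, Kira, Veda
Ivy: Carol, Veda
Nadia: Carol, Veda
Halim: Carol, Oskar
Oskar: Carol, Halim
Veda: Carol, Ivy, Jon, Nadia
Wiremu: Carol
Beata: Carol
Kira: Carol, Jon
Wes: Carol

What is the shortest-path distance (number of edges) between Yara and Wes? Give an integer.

2

One shortest route is Yara – Carol – Wes, which uses 2 edges, and Yara and Wes are not directly tied, so nothing shorter exists. So d(Yara,Wes) = 2.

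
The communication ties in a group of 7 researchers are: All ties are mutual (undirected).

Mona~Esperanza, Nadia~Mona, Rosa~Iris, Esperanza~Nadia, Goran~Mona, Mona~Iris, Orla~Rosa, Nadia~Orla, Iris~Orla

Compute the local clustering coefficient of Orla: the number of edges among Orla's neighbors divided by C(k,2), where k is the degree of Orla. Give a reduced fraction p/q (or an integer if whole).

1/3

Orla's neighbors: Iris, Nadia, and Rosa (k = 3).
Possible neighbor pairs: C(3,2) = 3. Edges among them: Iris–Rosa → e = 1.
Clustering(Orla) = 1/3.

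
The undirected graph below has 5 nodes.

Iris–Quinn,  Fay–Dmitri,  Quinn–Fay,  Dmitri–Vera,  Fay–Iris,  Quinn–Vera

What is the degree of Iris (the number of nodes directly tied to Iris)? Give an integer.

Iris is directly tied to Fay and Quinn. That is 2 neighbors, so the degree of Iris is 2.

2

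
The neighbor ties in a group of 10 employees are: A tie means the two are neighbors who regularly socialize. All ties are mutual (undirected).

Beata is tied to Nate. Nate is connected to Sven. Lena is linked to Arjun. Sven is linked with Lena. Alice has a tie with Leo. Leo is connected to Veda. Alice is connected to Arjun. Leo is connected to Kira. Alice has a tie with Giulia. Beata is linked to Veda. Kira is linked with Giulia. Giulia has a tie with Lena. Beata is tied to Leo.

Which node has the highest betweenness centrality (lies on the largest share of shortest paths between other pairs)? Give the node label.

Leo

Unnormalized betweenness of each node: Alice:41/6, Arjun:19/12, Beata:25/4, Giulia:16/3, Kira:25/12, Lena:41/6, Leo:139/12, Nate:17/4, Sven:17/4, Veda:0.
Leo has the largest value, 139/12, making it the main broker — the node through which the most shortest paths run.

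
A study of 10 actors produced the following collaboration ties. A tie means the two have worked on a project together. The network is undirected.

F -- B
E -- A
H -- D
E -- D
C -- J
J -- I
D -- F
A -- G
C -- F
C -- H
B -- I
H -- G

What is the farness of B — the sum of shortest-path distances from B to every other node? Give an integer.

Distances from B: A:4, C:2, D:2, E:3, F:1, G:4, H:3, I:1, J:2.
Sum = 4 + 2 + 2 + 3 + 1 + 4 + 3 + 1 + 2 = 22.

22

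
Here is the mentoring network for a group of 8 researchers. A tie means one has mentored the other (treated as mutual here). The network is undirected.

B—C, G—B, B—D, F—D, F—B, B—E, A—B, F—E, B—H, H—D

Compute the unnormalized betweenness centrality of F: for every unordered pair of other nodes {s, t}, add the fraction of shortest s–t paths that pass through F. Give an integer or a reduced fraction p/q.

Pairs whose geodesics pass through F — E–D: 1/2.
All other pairs contribute 0.
Summing the contributions gives betweenness(F) = 1/2.

1/2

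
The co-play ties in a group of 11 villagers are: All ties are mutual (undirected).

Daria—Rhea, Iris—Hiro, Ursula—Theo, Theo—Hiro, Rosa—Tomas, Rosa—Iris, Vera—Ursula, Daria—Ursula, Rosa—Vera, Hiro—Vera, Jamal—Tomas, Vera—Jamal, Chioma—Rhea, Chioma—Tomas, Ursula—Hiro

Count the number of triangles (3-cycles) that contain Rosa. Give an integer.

0

Rosa's neighbors are Iris, Tomas, and Vera, but none of them are tied to each other, so no triangle contains Rosa.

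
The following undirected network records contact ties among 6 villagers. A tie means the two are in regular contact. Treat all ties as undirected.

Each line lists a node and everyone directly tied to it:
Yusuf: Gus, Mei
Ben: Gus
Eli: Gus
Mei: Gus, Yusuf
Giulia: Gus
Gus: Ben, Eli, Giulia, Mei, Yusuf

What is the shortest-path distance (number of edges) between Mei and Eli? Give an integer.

2

One shortest route is Mei – Gus – Eli, which uses 2 edges, and Mei and Eli are not directly tied, so nothing shorter exists. So d(Mei,Eli) = 2.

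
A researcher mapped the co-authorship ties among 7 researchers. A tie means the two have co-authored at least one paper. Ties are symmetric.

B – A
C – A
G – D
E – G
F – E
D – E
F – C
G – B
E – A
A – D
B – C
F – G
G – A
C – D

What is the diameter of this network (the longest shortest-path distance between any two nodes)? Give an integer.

Eccentricity of each node (its greatest distance to any other): A:2, B:2, C:2, D:2, E:2, F:2, G:2.
The maximum eccentricity is 2, realized for instance by the pair C–G via C – A – G. So the diameter is 2.

2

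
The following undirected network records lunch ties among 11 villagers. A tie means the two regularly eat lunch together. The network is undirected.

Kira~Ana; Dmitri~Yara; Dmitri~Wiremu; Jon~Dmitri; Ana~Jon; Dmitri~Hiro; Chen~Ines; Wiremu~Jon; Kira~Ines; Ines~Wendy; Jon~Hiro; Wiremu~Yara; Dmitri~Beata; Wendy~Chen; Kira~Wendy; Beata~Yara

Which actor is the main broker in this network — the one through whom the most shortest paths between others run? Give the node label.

Jon

Unnormalized betweenness of each node: Ana:24, Beata:0, Chen:0, Dmitri:12, Hiro:0, Ines:4, Jon:51/2, Kira:21, Wendy:4, Wiremu:3, Yara:1/2.
Jon has the largest value, 51/2, making it the main broker — the node through which the most shortest paths run.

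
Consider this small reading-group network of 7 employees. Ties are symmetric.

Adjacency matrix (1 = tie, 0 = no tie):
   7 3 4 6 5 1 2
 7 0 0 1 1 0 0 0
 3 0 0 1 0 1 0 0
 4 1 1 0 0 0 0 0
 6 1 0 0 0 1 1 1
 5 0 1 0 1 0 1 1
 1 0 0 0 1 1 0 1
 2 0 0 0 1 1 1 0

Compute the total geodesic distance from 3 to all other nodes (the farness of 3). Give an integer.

10

Distances from 3: 1:2, 2:2, 4:1, 5:1, 6:2, 7:2.
Sum = 2 + 2 + 1 + 1 + 2 + 2 = 10.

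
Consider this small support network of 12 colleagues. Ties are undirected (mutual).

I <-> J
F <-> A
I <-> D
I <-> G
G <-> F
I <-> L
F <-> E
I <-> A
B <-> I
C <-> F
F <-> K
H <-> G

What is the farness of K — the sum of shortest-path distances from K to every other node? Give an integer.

Distances from K: A:2, B:4, C:2, D:4, E:2, F:1, G:2, H:3, I:3, J:4, L:4.
Sum = 2 + 4 + 2 + 4 + 2 + 1 + 2 + 3 + 3 + 4 + 4 = 31.

31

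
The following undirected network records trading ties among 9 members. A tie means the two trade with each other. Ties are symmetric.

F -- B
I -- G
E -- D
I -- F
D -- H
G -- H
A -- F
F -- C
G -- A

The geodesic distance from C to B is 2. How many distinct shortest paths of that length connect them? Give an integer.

The shortest distance is 2, and the only length-2 path is C–F–B. So there is exactly 1 shortest path.

1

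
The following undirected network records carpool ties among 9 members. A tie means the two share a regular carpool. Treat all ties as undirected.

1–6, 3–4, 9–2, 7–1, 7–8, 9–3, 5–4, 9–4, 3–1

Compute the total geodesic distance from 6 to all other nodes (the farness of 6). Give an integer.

22

Distances from 6: 1:1, 2:4, 3:2, 4:3, 5:4, 7:2, 8:3, 9:3.
Sum = 1 + 4 + 2 + 3 + 4 + 2 + 3 + 3 = 22.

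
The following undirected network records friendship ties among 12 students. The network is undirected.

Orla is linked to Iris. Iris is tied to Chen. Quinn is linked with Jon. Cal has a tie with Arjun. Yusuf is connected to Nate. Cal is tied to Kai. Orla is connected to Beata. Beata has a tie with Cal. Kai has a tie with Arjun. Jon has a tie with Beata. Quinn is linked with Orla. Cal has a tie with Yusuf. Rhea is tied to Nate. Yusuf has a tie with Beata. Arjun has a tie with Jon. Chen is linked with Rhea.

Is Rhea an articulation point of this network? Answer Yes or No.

No

Even without Rhea, every remaining node can still reach every other (the residual graph is connected), so Rhea is not a cut vertex.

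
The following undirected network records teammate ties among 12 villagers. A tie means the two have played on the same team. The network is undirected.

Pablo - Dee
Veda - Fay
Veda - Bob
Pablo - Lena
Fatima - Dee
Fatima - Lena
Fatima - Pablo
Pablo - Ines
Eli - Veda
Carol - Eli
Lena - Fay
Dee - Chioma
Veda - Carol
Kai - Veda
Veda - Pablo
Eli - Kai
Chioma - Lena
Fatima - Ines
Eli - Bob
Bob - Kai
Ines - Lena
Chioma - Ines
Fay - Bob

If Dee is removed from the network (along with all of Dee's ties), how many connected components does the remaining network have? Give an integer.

Dee's neighbors (Chioma, Fatima, and Pablo) remain reachable from one another through other ties, so the rest of the network stays in one piece.

1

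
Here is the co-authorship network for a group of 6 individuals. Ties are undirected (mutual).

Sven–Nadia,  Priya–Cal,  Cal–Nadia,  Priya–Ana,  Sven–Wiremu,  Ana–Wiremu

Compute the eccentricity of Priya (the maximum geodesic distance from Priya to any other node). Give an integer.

3

Distances from Priya: Ana:1, Cal:1, Nadia:2, Sven:3, Wiremu:2.
The largest is 3 (to Sven), so the eccentricity of Priya is 3.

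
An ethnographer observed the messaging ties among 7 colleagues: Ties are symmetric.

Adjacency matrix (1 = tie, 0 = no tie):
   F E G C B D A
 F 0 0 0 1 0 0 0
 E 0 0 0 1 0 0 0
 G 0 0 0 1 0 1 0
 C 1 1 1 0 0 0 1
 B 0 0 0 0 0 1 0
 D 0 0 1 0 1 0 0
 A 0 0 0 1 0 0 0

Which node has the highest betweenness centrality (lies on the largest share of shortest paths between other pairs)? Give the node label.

Unnormalized betweenness of each node: A:0, B:0, C:12, D:5, E:0, F:0, G:8.
C has the largest value, 12, making it the main broker — the node through which the most shortest paths run.

C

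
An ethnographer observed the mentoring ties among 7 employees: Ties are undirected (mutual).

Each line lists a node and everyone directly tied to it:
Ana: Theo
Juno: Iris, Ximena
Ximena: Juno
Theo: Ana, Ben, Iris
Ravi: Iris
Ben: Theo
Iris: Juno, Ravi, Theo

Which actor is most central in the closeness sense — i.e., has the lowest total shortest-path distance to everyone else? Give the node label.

Iris

Farness (sum of distances to all others) for each node — Ana:15, Ben:15, Iris:9, Juno:12, Ravi:14, Theo:10, Ximena:17.
The smallest farness is 9, for Iris, so Iris has the highest closeness.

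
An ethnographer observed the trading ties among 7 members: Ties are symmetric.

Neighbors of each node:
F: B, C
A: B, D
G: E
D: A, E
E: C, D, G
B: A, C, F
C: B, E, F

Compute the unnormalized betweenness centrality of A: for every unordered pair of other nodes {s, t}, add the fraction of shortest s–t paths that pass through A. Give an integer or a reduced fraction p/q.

3/2

Pairs whose geodesics pass through A — B–D: 1; F–D: 1/2.
All other pairs contribute 0.
Summing the contributions gives betweenness(A) = 3/2.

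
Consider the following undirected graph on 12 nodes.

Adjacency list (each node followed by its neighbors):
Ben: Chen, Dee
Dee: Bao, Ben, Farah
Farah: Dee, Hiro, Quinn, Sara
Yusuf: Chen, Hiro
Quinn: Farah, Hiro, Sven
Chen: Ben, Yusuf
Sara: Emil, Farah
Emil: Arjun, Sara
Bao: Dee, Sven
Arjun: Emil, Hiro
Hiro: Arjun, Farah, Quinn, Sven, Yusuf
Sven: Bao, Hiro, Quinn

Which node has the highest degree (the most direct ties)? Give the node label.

Degrees — Arjun:2, Bao:2, Ben:2, Chen:2, Dee:3, Emil:2, Farah:4, Hiro:5, Quinn:3, Sara:2, Sven:3, Yusuf:2.
The maximum is 5, attained only by Hiro.

Hiro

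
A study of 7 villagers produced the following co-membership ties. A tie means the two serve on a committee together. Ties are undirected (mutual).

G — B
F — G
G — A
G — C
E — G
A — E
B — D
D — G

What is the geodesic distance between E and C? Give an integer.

2

One shortest route is E – G – C, which uses 2 edges, and E and C are not directly tied, so nothing shorter exists. So d(E,C) = 2.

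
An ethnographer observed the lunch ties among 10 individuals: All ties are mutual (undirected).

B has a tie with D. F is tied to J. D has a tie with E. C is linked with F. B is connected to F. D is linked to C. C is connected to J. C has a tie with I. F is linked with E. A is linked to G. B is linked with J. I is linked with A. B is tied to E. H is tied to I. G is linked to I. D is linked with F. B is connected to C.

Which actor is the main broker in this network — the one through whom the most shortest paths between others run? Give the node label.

Unnormalized betweenness of each node: A:0, B:5/2, C:61/3, D:5/3, E:0, F:5/2, G:0, H:0, I:20, J:0.
C has the largest value, 61/3, making it the main broker — the node through which the most shortest paths run.

C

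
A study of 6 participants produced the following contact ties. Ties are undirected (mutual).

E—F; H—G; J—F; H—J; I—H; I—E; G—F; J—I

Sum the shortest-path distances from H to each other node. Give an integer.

7

Distances from H: E:2, F:2, G:1, I:1, J:1.
Sum = 2 + 2 + 1 + 1 + 1 = 7.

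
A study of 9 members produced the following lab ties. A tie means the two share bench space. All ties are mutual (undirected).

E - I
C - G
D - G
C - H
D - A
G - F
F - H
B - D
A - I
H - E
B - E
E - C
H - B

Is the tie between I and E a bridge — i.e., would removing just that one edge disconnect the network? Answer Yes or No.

No

Even without that edge, I still reaches E via I – A – D – B – E, so the network stays connected. Not a bridge.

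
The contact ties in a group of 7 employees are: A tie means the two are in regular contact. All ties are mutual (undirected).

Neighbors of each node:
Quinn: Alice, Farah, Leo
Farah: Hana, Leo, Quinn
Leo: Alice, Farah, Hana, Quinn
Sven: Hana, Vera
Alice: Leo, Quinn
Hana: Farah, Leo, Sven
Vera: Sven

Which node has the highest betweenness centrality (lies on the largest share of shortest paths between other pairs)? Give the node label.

Unnormalized betweenness of each node: Alice:0, Farah:3/2, Hana:8, Leo:5, Quinn:1/2, Sven:5, Vera:0.
Hana has the largest value, 8, making it the main broker — the node through which the most shortest paths run.

Hana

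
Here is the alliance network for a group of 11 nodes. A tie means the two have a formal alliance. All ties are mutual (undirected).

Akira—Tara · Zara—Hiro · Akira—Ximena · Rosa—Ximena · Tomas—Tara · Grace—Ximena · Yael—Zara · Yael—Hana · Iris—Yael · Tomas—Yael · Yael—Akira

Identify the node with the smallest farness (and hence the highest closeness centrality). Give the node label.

Yael

Farness (sum of distances to all others) for each node — Akira:18, Grace:32, Hana:26, Hiro:33, Iris:26, Rosa:32, Tara:25, Tomas:24, Ximena:23, Yael:17, Zara:24.
The smallest farness is 17, for Yael, so Yael has the highest closeness.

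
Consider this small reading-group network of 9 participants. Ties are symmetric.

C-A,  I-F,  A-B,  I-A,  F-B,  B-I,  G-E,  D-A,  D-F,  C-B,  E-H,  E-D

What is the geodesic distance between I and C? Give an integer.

2

One shortest route is I – B – C, which uses 2 edges, and I and C are not directly tied, so nothing shorter exists. So d(I,C) = 2.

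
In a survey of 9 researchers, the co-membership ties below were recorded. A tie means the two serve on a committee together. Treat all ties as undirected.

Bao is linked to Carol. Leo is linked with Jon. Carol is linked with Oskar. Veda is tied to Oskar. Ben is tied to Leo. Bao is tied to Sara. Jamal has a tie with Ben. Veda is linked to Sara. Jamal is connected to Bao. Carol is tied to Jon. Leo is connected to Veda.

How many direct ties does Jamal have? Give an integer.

Jamal is directly tied to Bao and Ben. That is 2 neighbors, so the degree of Jamal is 2.

2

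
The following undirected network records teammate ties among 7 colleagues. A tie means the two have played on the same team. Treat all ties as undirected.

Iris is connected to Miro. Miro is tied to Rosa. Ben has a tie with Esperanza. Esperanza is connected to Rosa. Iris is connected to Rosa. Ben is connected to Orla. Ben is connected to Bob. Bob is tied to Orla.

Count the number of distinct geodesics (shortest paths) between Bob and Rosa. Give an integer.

The shortest distance is 3, and the only length-3 path is Bob–Ben–Esperanza–Rosa. So there is exactly 1 shortest path.

1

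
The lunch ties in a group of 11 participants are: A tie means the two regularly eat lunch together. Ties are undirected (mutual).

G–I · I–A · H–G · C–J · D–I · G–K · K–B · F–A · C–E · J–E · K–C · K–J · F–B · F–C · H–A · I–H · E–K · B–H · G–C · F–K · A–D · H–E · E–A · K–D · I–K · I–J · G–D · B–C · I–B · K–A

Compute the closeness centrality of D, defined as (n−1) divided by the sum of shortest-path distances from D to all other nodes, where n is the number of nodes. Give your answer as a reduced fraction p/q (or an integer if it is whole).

Distances from D: A:1, B:2, C:2, E:2, F:2, G:1, H:2, I:1, J:2, K:1. Sum = 16.
n = 11, so closeness = 10/16 = 5/8.

5/8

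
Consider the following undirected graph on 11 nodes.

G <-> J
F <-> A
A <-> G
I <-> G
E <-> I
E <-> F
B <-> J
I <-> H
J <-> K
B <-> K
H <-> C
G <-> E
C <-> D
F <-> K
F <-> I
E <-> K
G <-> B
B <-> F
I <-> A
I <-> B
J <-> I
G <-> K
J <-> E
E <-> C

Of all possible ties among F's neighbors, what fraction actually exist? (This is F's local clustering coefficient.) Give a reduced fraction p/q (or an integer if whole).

1/2

F's neighbors: A, B, E, I, and K (k = 5).
Possible neighbor pairs: C(5,2) = 10. Edges among them: A–I, B–I, B–K, E–I, E–K → e = 5.
Clustering(F) = 5/10 = 1/2.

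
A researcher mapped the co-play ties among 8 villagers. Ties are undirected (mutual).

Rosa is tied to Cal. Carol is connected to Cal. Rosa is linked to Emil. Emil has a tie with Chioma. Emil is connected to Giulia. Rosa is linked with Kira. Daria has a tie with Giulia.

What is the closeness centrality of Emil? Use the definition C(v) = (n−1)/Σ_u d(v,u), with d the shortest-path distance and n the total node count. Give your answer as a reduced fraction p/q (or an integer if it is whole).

7/12

Distances from Emil: Cal:2, Carol:3, Chioma:1, Daria:2, Giulia:1, Kira:2, Rosa:1. Sum = 12.
n = 8, so closeness = 7/12.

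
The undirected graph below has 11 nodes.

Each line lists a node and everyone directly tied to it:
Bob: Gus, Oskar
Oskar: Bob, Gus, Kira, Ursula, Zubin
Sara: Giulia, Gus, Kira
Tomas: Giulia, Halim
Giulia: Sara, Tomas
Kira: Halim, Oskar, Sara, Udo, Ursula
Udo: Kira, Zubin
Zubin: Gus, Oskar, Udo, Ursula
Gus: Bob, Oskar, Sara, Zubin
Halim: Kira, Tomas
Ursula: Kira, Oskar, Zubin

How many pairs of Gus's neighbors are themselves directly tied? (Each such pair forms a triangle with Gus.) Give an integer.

2

Gus's neighbors: Bob, Oskar, Sara, and Zubin.
Neighbor pairs that are themselves tied: Gus–Bob–Oskar; Gus–Oskar–Zubin. Each forms one triangle with Gus, for 2 in total.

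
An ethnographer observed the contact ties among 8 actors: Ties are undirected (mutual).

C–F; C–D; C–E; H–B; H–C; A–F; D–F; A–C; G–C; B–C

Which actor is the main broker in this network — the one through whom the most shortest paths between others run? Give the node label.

Unnormalized betweenness of each node: A:0, B:0, C:35/2, D:0, E:0, F:1/2, G:0, H:0.
C has the largest value, 35/2, making it the main broker — the node through which the most shortest paths run.

C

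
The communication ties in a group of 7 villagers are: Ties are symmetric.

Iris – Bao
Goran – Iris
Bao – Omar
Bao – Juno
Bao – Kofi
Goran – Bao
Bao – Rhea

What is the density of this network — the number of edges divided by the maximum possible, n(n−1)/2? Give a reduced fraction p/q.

1/3

There are 7 edges and 7 nodes, so the maximum possible is C(7,2) = 21.
Density = 7/21 = 1/3.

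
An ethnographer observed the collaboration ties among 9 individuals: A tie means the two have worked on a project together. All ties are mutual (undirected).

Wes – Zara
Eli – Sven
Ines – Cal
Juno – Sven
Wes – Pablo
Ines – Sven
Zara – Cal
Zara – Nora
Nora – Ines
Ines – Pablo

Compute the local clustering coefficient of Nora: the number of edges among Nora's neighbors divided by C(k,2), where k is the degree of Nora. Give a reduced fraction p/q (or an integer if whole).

0

Nora's neighbors: Ines and Zara (k = 2).
Possible neighbor pairs: C(2,2) = 1. Edges among them: none → e = 0.
Clustering(Nora) = 0/1.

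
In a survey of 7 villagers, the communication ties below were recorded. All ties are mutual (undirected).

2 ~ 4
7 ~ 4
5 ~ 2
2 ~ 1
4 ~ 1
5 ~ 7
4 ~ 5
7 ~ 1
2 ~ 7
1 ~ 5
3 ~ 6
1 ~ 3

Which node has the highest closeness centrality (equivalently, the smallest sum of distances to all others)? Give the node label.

1

Farness (sum of distances to all others) for each node — 1:7, 2:9, 3:10, 4:9, 5:9, 6:15, 7:9.
The smallest farness is 7, for 1, so 1 has the highest closeness.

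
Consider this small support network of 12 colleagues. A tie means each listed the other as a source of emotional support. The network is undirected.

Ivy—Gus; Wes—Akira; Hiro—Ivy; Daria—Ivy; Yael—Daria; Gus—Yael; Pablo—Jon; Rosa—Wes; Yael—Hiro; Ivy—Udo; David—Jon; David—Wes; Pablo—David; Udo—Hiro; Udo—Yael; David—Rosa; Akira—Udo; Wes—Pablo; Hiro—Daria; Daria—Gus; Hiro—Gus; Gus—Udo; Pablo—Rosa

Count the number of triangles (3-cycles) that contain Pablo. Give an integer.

4

Pablo's neighbors: David, Jon, Rosa, and Wes.
Neighbor pairs that are themselves tied: Pablo–David–Jon; Pablo–David–Rosa; Pablo–David–Wes; Pablo–Rosa–Wes. Each forms one triangle with Pablo, for 4 in total.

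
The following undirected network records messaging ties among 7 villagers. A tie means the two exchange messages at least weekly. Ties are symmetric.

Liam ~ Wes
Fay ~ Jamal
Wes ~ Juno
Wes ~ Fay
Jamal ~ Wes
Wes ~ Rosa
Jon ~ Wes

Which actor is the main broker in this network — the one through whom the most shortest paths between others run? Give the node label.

Wes

Unnormalized betweenness of each node: Fay:0, Jamal:0, Jon:0, Juno:0, Liam:0, Rosa:0, Wes:14.
Wes has the largest value, 14, making it the main broker — the node through which the most shortest paths run.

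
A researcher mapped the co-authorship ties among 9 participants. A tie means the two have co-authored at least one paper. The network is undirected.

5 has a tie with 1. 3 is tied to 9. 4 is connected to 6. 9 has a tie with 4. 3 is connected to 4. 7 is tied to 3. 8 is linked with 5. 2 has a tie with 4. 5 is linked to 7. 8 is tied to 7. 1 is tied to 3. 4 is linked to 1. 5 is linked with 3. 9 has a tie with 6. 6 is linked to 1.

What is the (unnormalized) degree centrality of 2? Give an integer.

2 is directly tied to 4. That is 1 neighbor, so the degree of 2 is 1.

1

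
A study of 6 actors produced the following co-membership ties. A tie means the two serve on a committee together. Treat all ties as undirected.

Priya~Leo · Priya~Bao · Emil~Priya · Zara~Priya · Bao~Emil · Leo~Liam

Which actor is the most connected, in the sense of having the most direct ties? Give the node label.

Priya

Degrees — Bao:2, Emil:2, Leo:2, Liam:1, Priya:4, Zara:1.
The maximum is 4, attained only by Priya.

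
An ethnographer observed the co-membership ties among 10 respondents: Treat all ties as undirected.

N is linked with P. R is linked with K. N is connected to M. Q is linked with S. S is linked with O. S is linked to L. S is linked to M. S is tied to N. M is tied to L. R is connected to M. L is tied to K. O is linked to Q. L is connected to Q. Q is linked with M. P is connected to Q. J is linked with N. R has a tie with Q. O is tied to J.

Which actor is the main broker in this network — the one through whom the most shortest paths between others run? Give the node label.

Q

Unnormalized betweenness of each node: J:1/2, K:1/3, L:9/2, M:53/12, N:5, O:3, P:1/3, Q:115/12, R:5/2, S:23/6.
Q has the largest value, 115/12, making it the main broker — the node through which the most shortest paths run.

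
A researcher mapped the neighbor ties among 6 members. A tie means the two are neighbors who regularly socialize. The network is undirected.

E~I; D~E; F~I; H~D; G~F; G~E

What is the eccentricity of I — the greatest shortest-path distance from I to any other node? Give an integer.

3

Distances from I: D:2, E:1, F:1, G:2, H:3.
The largest is 3 (to H), so the eccentricity of I is 3.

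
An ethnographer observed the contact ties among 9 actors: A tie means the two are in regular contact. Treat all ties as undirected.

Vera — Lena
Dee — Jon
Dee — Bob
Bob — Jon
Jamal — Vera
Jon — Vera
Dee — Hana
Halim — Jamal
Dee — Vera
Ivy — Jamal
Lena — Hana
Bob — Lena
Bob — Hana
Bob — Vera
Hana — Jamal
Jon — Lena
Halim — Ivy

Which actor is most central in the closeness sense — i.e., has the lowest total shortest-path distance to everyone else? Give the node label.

Vera

Farness (sum of distances to all others) for each node — Bob:13, Dee:14, Halim:18, Hana:12, Ivy:18, Jamal:12, Jon:14, Lena:14, Vera:11.
The smallest farness is 11, for Vera, so Vera has the highest closeness.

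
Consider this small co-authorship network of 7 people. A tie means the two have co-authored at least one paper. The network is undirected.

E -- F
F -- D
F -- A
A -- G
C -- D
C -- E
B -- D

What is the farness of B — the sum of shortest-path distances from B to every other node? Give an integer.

15

Distances from B: A:3, C:2, D:1, E:3, F:2, G:4.
Sum = 3 + 2 + 1 + 3 + 2 + 4 = 15.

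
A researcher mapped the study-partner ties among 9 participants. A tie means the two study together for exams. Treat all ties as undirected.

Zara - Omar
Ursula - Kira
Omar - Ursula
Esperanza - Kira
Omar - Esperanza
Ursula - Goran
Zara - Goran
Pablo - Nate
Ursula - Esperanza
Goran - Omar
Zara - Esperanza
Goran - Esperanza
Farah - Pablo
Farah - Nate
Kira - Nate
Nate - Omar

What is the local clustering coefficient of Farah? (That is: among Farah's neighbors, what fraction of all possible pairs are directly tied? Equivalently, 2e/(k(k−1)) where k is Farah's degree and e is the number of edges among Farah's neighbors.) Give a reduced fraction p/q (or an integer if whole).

1

Farah's neighbors: Nate and Pablo (k = 2).
Possible neighbor pairs: C(2,2) = 1. Edges among them: Nate–Pablo → e = 1.
Clustering(Farah) = 1/1.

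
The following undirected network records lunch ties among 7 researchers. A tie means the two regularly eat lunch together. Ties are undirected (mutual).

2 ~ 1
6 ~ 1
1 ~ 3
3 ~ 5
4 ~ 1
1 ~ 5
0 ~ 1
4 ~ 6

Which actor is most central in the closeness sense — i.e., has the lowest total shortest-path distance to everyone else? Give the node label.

1

Farness (sum of distances to all others) for each node — 0:11, 1:6, 2:11, 3:10, 4:10, 5:10, 6:10.
The smallest farness is 6, for 1, so 1 has the highest closeness.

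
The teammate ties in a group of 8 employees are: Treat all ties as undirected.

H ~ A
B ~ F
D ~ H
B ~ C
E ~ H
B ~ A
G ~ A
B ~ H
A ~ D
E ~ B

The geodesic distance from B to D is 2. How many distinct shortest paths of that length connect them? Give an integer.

The shortest distance is 2. The length-2 paths are: B–A–D; B–H–D.
That gives 2 distinct shortest paths.

2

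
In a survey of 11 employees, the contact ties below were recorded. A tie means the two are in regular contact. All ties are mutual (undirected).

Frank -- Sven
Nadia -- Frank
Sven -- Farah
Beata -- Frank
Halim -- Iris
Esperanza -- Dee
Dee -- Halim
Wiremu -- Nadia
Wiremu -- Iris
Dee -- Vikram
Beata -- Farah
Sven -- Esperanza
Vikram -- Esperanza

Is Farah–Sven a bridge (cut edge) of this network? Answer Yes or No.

Even without that edge, Farah still reaches Sven via Farah – Beata – Frank – Sven, so the network stays connected. Not a bridge.

No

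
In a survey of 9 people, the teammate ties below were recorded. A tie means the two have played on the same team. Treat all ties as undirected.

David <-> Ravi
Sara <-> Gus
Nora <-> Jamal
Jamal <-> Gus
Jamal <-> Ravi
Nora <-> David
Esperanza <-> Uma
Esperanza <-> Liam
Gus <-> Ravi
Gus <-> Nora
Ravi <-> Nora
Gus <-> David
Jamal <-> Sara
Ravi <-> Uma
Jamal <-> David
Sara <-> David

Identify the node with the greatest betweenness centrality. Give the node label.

Ravi

Unnormalized betweenness of each node: David:5/3, Esperanza:7, Gus:5/3, Jamal:5/3, Liam:0, Nora:0, Ravi:15, Sara:0, Uma:12.
Ravi has the largest value, 15, making it the main broker — the node through which the most shortest paths run.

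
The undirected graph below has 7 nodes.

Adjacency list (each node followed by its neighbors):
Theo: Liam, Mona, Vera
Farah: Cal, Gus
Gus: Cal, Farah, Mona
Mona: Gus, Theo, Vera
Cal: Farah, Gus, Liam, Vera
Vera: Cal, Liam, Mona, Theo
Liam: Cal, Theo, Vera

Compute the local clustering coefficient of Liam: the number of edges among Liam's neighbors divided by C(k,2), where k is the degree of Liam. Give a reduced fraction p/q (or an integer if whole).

Liam's neighbors: Cal, Theo, and Vera (k = 3).
Possible neighbor pairs: C(3,2) = 3. Edges among them: Cal–Vera, Theo–Vera → e = 2.
Clustering(Liam) = 2/3.

2/3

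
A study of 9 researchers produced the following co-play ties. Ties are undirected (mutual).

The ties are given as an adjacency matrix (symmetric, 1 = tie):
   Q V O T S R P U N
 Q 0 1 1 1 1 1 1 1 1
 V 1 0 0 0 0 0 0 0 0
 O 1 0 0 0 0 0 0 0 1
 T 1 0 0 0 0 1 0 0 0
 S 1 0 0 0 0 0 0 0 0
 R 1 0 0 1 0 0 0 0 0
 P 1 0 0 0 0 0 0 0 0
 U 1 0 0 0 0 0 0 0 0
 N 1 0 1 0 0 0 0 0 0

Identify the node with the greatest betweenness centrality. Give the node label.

Q

Unnormalized betweenness of each node: N:0, O:0, P:0, Q:26, R:0, S:0, T:0, U:0, V:0.
Q has the largest value, 26, making it the main broker — the node through which the most shortest paths run.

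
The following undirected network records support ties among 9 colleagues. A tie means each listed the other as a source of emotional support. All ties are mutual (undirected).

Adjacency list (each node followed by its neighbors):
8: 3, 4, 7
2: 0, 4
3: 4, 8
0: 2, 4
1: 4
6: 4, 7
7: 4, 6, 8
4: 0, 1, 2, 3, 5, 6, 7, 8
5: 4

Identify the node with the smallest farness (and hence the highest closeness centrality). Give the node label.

4

Farness (sum of distances to all others) for each node — 0:14, 1:15, 2:14, 3:14, 4:8, 5:15, 6:14, 7:13, 8:13.
The smallest farness is 8, for 4, so 4 has the highest closeness.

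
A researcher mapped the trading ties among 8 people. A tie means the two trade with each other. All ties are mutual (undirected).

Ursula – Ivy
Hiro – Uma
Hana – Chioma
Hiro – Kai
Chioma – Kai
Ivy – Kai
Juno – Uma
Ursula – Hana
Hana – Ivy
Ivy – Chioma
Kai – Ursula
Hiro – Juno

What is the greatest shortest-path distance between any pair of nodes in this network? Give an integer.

Eccentricity of each node (its greatest distance to any other): Chioma:3, Hana:4, Hiro:3, Ivy:3, Juno:4, Kai:2, Uma:4, Ursula:3.
The maximum eccentricity is 4, realized for instance by the pair Hana–Uma via Hana – Chioma – Kai – Hiro – Uma. So the diameter is 4.

4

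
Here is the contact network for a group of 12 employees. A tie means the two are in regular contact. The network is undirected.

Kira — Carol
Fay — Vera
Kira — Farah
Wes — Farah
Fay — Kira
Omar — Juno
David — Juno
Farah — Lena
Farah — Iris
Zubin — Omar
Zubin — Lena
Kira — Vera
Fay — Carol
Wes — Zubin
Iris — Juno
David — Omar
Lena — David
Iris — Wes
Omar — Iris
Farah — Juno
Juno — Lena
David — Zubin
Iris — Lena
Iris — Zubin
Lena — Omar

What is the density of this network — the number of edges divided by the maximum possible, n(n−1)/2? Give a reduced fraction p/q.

There are 25 edges and 12 nodes, so the maximum possible is C(12,2) = 66.
Density = 25/66.

25/66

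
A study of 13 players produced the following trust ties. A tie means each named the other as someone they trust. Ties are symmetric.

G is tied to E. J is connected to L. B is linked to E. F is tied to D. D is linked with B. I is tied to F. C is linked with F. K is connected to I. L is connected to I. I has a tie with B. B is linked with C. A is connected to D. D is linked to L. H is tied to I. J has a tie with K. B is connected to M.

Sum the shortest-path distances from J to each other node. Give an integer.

Distances from J: A:3, B:3, C:4, D:2, E:4, F:3, G:5, H:3, I:2, K:1, L:1, M:4.
Sum = 3 + 3 + 4 + 2 + 4 + 3 + 5 + 3 + 2 + 1 + 1 + 4 = 35.

35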